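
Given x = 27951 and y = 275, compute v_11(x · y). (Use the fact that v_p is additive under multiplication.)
v_11(7686525) = 4

v_p(x) = 3 (factor: 27951 = 11^3 · 21); v_p(y) = 1 (factor: 275 = 11^1 · 25). Additivity: v_p(xy) = v_p(x) + v_p(y) = 3 + 1 = 4. (Direct check: xy = 7686525 = 11^4 · (525).)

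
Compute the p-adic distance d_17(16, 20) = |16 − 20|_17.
d_17(16, 20) = 1

Step 1 — x − y = 16 − 20 = -4. Step 2 — v_17(-4) = 0 (factor: -4 = −(17^0 · 4); the sign does not affect v_p). Step 3 — |x − y|_17 = 17^{0} = 1.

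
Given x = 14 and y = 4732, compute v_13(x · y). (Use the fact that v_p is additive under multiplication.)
v_13(66248) = 2

v_p(x) = 0 (factor: 14 = 13^0 · 14); v_p(y) = 2 (factor: 4732 = 13^2 · 28). Additivity: v_p(xy) = v_p(x) + v_p(y) = 0 + 2 = 2. (Direct check: xy = 66248 = 13^2 · (392).)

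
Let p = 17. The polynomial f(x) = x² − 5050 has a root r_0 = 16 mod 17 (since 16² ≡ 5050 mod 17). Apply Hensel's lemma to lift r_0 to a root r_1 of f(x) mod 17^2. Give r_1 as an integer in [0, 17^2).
r_1 = 220 (mod 289)

Hensel's recurrence: r_{i+1} = r_i − f(r_i)·(f′(r_i))^{-1} mod 17^{i+2}, with f′(x) = 2x. Iterate:
  r_0 = 16 (mod 17)
  r_1 = 220 (mod 289)
Final: r_1 = 220, and one checks f(r_1) ≡ 0 mod 17^2.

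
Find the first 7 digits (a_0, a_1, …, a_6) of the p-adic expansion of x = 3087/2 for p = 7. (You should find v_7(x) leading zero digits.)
(a_0, …, a_6) = (0, 0, 0, 1, 4, 3, 3)

v_7(3087/2) = 3, so a_0 = ... = a_2 = 0. Factor out: x = 7^3 · u with u = 9/2 a unit in ℤ_7. Expand u iteratively via a_{v+i} = u_i mod 7, u_{i+1} = (u_i − a_{v+i})/7:
  u_0 = 9/2;  a_3 = 1;  u_1 = (u_0 − 1)/7 = 1/2
  u_1 = 1/2;  a_4 = 4;  u_2 = (u_1 − 4)/7 = -1/2
  u_2 = -1/2;  a_5 = 3;  u_3 = (u_2 − 3)/7 = -1/2
  u_3 = -1/2;  a_6 = 3;  u_4 = (u_3 − 3)/7 = -1/2
Digits: (0, 0, 0, 1, 4, 3, 3).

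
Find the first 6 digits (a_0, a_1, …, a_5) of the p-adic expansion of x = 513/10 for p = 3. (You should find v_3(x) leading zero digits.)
(a_0, …, a_5) = (0, 0, 0, 1, 0, 1)

v_3(513/10) = 3, so a_0 = ... = a_2 = 0. Factor out: x = 3^3 · u with u = 19/10 a unit in ℤ_3. Expand u iteratively via a_{v+i} = u_i mod 3, u_{i+1} = (u_i − a_{v+i})/3:
  u_0 = 19/10;  a_3 = 1;  u_1 = (u_0 − 1)/3 = 3/10
  u_1 = 3/10;  a_4 = 0;  u_2 = (u_1 − 0)/3 = 1/10
  u_2 = 1/10;  a_5 = 1;  u_3 = (u_2 − 1)/3 = -3/10
Digits: (0, 0, 0, 1, 0, 1).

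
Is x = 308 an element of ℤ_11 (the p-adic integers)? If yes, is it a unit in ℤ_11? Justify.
x ∈ ℤ_11 but not a unit; v_11(x) = 1 > 0

ℤ_11 = {x ∈ ℚ_11 : v_11(x) ≥ 0} and ℤ_11^× = {x ∈ ℤ_11 : v_11(x) = 0}. Here v_11(308) = v_11(num) − v_11(den) = 1; compare against these criteria.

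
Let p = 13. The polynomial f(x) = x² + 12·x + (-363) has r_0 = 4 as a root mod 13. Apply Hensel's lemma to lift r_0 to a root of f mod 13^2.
r_1 = 95 (mod 169)

Hensel: r_{i+1} = r_i − f(r_i)·(f′(r_i))^{-1} mod 13^{i+2}, f′(x) = 2x + 12. Iterate:
  r_0 = 4 (mod 13)
  r_1 = 95 (mod 169)
Final: r = 95 satisfies f(r) ≡ 0 mod 13^2.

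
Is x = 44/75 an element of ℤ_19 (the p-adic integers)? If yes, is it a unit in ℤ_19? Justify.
x ∈ ℤ_19^× (unit); v_19(x) = 0

ℤ_19 = {x ∈ ℚ_19 : v_19(x) ≥ 0} and ℤ_19^× = {x ∈ ℤ_19 : v_19(x) = 0}. Here v_19(44/75) = v_19(num) − v_19(den) = 0; compare against these criteria.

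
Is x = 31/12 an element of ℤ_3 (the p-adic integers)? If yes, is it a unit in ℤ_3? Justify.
x ∉ ℤ_3 (v_3(x) = -1 < 0)

ℤ_3 = {x ∈ ℚ_3 : v_3(x) ≥ 0} and ℤ_3^× = {x ∈ ℤ_3 : v_3(x) = 0}. Here v_3(31/12) = v_3(num) − v_3(den) = -1; compare against these criteria.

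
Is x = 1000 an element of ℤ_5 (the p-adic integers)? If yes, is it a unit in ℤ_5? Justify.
x ∈ ℤ_5 but not a unit; v_5(x) = 3 > 0

ℤ_5 = {x ∈ ℚ_5 : v_5(x) ≥ 0} and ℤ_5^× = {x ∈ ℤ_5 : v_5(x) = 0}. Here v_5(1000) = v_5(num) − v_5(den) = 3; compare against these criteria.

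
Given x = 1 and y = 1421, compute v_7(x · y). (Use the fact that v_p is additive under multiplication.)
v_7(1421) = 2

v_p(x) = 0 (factor: 1 = 7^0 · 1); v_p(y) = 2 (factor: 1421 = 7^2 · 29). Additivity: v_p(xy) = v_p(x) + v_p(y) = 0 + 2 = 2. (Direct check: xy = 1421 = 7^2 · (29).)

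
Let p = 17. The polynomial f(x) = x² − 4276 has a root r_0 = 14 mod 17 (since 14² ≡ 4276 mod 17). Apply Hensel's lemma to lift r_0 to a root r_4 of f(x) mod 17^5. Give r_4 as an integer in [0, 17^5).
r_4 = 1292609 (mod 1419857)

Hensel's recurrence: r_{i+1} = r_i − f(r_i)·(f′(r_i))^{-1} mod 17^{i+2}, with f′(x) = 2x. Iterate:
  r_0 = 14 (mod 17)
  r_1 = 201 (mod 289)
  r_2 = 490 (mod 4913)
  r_3 = 39794 (mod 83521)
  r_4 = 1292609 (mod 1419857)
Final: r_4 = 1292609, and one checks f(r_4) ≡ 0 mod 17^5.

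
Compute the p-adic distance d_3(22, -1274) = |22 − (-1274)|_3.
d_3(22, -1274) = 1/81

Step 1 — x − y = 22 − (-1274) = 1296. Step 2 — v_3(1296) = 4 (factor: 1296 = (3^4 · 16); the sign does not affect v_p). Step 3 — |x − y|_3 = 3^{-4} = 1/81.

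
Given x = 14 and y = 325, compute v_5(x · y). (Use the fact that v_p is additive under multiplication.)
v_5(4550) = 2

v_p(x) = 0 (factor: 14 = 5^0 · 14); v_p(y) = 2 (factor: 325 = 5^2 · 13). Additivity: v_p(xy) = v_p(x) + v_p(y) = 0 + 2 = 2. (Direct check: xy = 4550 = 5^2 · (182).)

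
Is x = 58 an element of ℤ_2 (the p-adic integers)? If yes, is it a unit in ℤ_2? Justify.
x ∈ ℤ_2 but not a unit; v_2(x) = 1 > 0

ℤ_2 = {x ∈ ℚ_2 : v_2(x) ≥ 0} and ℤ_2^× = {x ∈ ℤ_2 : v_2(x) = 0}. Here v_2(58) = v_2(num) − v_2(den) = 1; compare against these criteria.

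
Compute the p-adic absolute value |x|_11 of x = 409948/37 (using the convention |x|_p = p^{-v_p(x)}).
|409948/37|_11 = 1/14641

Step 1 — compute v_11(x) by factoring powers of 11 out of the numerator and denominator: v_11(409948/37) = 4. Step 2 — apply |x|_p = p^{-v_p(x)} = 11^{-4} = 1/14641.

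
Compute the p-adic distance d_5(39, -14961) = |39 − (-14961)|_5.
d_5(39, -14961) = 1/625

Step 1 — x − y = 39 − (-14961) = 15000. Step 2 — v_5(15000) = 4 (factor: 15000 = (5^4 · 24); the sign does not affect v_p). Step 3 — |x − y|_5 = 5^{-4} = 1/625.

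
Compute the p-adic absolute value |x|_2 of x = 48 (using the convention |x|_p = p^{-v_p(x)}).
|48|_2 = 1/16

Step 1 — compute v_2(x) by factoring powers of 2 out of the numerator and denominator: v_2(48) = 4. Step 2 — apply |x|_p = p^{-v_p(x)} = 2^{-4} = 1/16.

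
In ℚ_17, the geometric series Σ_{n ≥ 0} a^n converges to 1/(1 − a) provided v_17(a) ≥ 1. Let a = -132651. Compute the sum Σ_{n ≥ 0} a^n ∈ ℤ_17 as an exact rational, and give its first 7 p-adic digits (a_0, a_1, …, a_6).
Σ a^n = 1/(1 − a) = 1/132652;  first 7 digits = (1, 0, 0, 7, 15, 16, 14)

v_17(a) = 3 ≥ 1, so the series converges in ℤ_17 to 1/(1 − a) = 1/(1 − (-132651)) = 1/132652. Expand this rational in ℤ_17: compute digits iteratively via d_i = x_i mod 17, x_{i+1} = (x_i − d_i)/17. The first 7 digits are (1, 0, 0, 7, 15, 16, 14).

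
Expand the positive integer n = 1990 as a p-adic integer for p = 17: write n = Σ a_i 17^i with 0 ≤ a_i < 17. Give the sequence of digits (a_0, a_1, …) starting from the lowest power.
(a_0, a_1, …) = (1, 15, 6)

Repeated division by 17 gives the digits low-to-high: 1990 = 1 + 15·17^1 + 6·17^2. Digit sequence: (1, 15, 6).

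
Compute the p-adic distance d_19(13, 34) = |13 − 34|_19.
d_19(13, 34) = 1

Step 1 — x − y = 13 − 34 = -21. Step 2 — v_19(-21) = 0 (factor: -21 = −(19^0 · 21); the sign does not affect v_p). Step 3 — |x − y|_19 = 19^{0} = 1.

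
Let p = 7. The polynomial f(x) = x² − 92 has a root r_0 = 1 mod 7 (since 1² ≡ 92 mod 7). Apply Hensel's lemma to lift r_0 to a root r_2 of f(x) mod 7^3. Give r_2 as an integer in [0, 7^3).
r_2 = 169 (mod 343)

Hensel's recurrence: r_{i+1} = r_i − f(r_i)·(f′(r_i))^{-1} mod 7^{i+2}, with f′(x) = 2x. Iterate:
  r_0 = 1 (mod 7)
  r_1 = 22 (mod 49)
  r_2 = 169 (mod 343)
Final: r_2 = 169, and one checks f(r_2) ≡ 0 mod 7^3.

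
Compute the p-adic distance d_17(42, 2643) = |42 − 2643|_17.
d_17(42, 2643) = 1/289

Step 1 — x − y = 42 − 2643 = -2601. Step 2 — v_17(-2601) = 2 (factor: -2601 = −(17^2 · 9); the sign does not affect v_p). Step 3 — |x − y|_17 = 17^{-2} = 1/289.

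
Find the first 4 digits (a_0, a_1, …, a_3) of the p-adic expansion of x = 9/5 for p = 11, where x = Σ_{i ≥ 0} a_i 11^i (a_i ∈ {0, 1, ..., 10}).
(a_0, …, a_3) = (4, 2, 2, 2)

v_11(9/5) = 0 (numerator and denominator both coprime to 11), so x ∈ ℤ_11^×. Compute digits iteratively via a_i = x_i mod 11, x_{i+1} = (x_i − a_i)/11, with x_0 = x:
  x_0 = 9/5;  a_0 = 4;  x_1 = (x_0 − 4)/11 = -1/5
  x_1 = -1/5;  a_1 = 2;  x_2 = (x_1 − 2)/11 = -1/5
  x_2 = -1/5;  a_2 = 2;  x_3 = (x_2 − 2)/11 = -1/5
  x_3 = -1/5;  a_3 = 2;  x_4 = (x_3 − 2)/11 = -1/5
Digits: (4, 2, 2, 2).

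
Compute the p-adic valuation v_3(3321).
v_3(3321) = 4

v_3(n) is the largest exponent k such that 3^k divides n. Factor out: 3321 = 3^4 · 41. (Sign doesn't affect v_p.) So v_3(3321) = 4.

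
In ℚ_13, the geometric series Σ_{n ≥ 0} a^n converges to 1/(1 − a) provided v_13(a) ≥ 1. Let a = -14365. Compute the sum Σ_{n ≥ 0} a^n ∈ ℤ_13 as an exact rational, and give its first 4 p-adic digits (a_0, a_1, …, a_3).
Σ a^n = 1/(1 − a) = 1/14366;  first 4 digits = (1, 0, 6, 6)

v_13(a) = 2 ≥ 1, so the series converges in ℤ_13 to 1/(1 − a) = 1/(1 − (-14365)) = 1/14366. Expand this rational in ℤ_13: compute digits iteratively via d_i = x_i mod 13, x_{i+1} = (x_i − d_i)/13. The first 4 digits are (1, 0, 6, 6).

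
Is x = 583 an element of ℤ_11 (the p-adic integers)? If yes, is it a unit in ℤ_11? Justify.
x ∈ ℤ_11 but not a unit; v_11(x) = 1 > 0

ℤ_11 = {x ∈ ℚ_11 : v_11(x) ≥ 0} and ℤ_11^× = {x ∈ ℤ_11 : v_11(x) = 0}. Here v_11(583) = v_11(num) − v_11(den) = 1; compare against these criteria.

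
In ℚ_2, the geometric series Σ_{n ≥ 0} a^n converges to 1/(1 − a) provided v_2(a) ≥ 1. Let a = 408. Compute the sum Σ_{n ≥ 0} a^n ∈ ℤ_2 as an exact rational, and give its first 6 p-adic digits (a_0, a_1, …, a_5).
Σ a^n = 1/(1 − a) = -1/407;  first 6 digits = (1, 0, 0, 1, 1, 0)

v_2(a) = 3 ≥ 1, so the series converges in ℤ_2 to 1/(1 − a) = 1/(1 − 408) = -1/407. Expand this rational in ℤ_2: compute digits iteratively via d_i = x_i mod 2, x_{i+1} = (x_i − d_i)/2. The first 6 digits are (1, 0, 0, 1, 1, 0).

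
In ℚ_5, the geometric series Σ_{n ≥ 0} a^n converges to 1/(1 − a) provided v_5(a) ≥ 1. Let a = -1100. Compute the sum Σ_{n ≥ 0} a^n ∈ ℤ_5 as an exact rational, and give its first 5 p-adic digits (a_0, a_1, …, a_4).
Σ a^n = 1/(1 − a) = 1/1101;  first 5 digits = (1, 0, 1, 1, 4)

v_5(a) = 2 ≥ 1, so the series converges in ℤ_5 to 1/(1 − a) = 1/(1 − (-1100)) = 1/1101. Expand this rational in ℤ_5: compute digits iteratively via d_i = x_i mod 5, x_{i+1} = (x_i − d_i)/5. The first 5 digits are (1, 0, 1, 1, 4).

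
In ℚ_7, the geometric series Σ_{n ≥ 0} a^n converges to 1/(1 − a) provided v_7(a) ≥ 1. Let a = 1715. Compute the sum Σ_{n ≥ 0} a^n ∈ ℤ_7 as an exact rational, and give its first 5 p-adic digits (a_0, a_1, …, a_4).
Σ a^n = 1/(1 − a) = -1/1714;  first 5 digits = (1, 0, 0, 5, 0)

v_7(a) = 3 ≥ 1, so the series converges in ℤ_7 to 1/(1 − a) = 1/(1 − 1715) = -1/1714. Expand this rational in ℤ_7: compute digits iteratively via d_i = x_i mod 7, x_{i+1} = (x_i − d_i)/7. The first 5 digits are (1, 0, 0, 5, 0).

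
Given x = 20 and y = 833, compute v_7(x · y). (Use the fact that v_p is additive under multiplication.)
v_7(16660) = 2

v_p(x) = 0 (factor: 20 = 7^0 · 20); v_p(y) = 2 (factor: 833 = 7^2 · 17). Additivity: v_p(xy) = v_p(x) + v_p(y) = 0 + 2 = 2. (Direct check: xy = 16660 = 7^2 · (340).)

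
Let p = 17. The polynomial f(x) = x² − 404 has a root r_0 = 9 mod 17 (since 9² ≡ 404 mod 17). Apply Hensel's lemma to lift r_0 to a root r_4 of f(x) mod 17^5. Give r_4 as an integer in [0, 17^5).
r_4 = 371986 (mod 1419857)

Hensel's recurrence: r_{i+1} = r_i − f(r_i)·(f′(r_i))^{-1} mod 17^{i+2}, with f′(x) = 2x. Iterate:
  r_0 = 9 (mod 17)
  r_1 = 43 (mod 289)
  r_2 = 3511 (mod 4913)
  r_3 = 37902 (mod 83521)
  r_4 = 371986 (mod 1419857)
Final: r_4 = 371986, and one checks f(r_4) ≡ 0 mod 17^5.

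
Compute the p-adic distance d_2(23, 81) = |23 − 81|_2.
d_2(23, 81) = 1/2

Step 1 — x − y = 23 − 81 = -58. Step 2 — v_2(-58) = 1 (factor: -58 = −(2^1 · 29); the sign does not affect v_p). Step 3 — |x − y|_2 = 2^{-1} = 1/2.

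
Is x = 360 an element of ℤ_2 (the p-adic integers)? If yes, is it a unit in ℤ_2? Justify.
x ∈ ℤ_2 but not a unit; v_2(x) = 3 > 0

ℤ_2 = {x ∈ ℚ_2 : v_2(x) ≥ 0} and ℤ_2^× = {x ∈ ℤ_2 : v_2(x) = 0}. Here v_2(360) = v_2(num) − v_2(den) = 3; compare against these criteria.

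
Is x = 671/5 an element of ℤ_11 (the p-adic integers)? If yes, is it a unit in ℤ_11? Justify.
x ∈ ℤ_11 but not a unit; v_11(x) = 1 > 0

ℤ_11 = {x ∈ ℚ_11 : v_11(x) ≥ 0} and ℤ_11^× = {x ∈ ℤ_11 : v_11(x) = 0}. Here v_11(671/5) = v_11(num) − v_11(den) = 1; compare against these criteria.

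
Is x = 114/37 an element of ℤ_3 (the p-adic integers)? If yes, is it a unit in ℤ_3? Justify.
x ∈ ℤ_3 but not a unit; v_3(x) = 1 > 0

ℤ_3 = {x ∈ ℚ_3 : v_3(x) ≥ 0} and ℤ_3^× = {x ∈ ℤ_3 : v_3(x) = 0}. Here v_3(114/37) = v_3(num) − v_3(den) = 1; compare against these criteria.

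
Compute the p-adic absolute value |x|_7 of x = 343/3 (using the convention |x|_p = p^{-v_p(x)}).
|343/3|_7 = 1/343

Step 1 — compute v_7(x) by factoring powers of 7 out of the numerator and denominator: v_7(343/3) = 3. Step 2 — apply |x|_p = p^{-v_p(x)} = 7^{-3} = 1/343.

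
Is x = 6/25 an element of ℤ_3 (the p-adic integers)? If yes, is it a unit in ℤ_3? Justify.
x ∈ ℤ_3 but not a unit; v_3(x) = 1 > 0

ℤ_3 = {x ∈ ℚ_3 : v_3(x) ≥ 0} and ℤ_3^× = {x ∈ ℤ_3 : v_3(x) = 0}. Here v_3(6/25) = v_3(num) − v_3(den) = 1; compare against these criteria.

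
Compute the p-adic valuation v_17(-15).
v_17(-15) = 0

v_17(n) is the largest exponent k such that 17^k divides n. Factor out: -15 = -17^0 · 15. (Sign doesn't affect v_p.) So v_17(-15) = 0.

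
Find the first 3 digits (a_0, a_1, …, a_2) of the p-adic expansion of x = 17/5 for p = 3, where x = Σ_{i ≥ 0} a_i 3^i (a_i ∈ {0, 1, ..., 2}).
(a_0, …, a_2) = (1, 2, 2)

v_3(17/5) = 0 (numerator and denominator both coprime to 3), so x ∈ ℤ_3^×. Compute digits iteratively via a_i = x_i mod 3, x_{i+1} = (x_i − a_i)/3, with x_0 = x:
  x_0 = 17/5;  a_0 = 1;  x_1 = (x_0 − 1)/3 = 4/5
  x_1 = 4/5;  a_1 = 2;  x_2 = (x_1 − 2)/3 = -2/5
  x_2 = -2/5;  a_2 = 2;  x_3 = (x_2 − 2)/3 = -4/5
Digits: (1, 2, 2).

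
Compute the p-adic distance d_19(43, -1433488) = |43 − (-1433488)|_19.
d_19(43, -1433488) = 1/130321

Step 1 — x − y = 43 − (-1433488) = 1433531. Step 2 — v_19(1433531) = 4 (factor: 1433531 = (19^4 · 11); the sign does not affect v_p). Step 3 — |x − y|_19 = 19^{-4} = 1/130321.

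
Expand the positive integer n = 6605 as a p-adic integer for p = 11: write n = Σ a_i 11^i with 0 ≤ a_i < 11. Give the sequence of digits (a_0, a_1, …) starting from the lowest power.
(a_0, a_1, …) = (5, 6, 10, 4)

Repeated division by 11 gives the digits low-to-high: 6605 = 5 + 6·11^1 + 10·11^2 + 4·11^3. Digit sequence: (5, 6, 10, 4).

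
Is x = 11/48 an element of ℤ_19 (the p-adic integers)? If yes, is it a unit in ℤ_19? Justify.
x ∈ ℤ_19^× (unit); v_19(x) = 0

ℤ_19 = {x ∈ ℚ_19 : v_19(x) ≥ 0} and ℤ_19^× = {x ∈ ℤ_19 : v_19(x) = 0}. Here v_19(11/48) = v_19(num) − v_19(den) = 0; compare against these criteria.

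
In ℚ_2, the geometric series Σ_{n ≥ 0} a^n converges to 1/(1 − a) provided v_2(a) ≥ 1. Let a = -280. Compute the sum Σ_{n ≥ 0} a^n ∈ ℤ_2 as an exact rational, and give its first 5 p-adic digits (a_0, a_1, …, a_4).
Σ a^n = 1/(1 − a) = 1/281;  first 5 digits = (1, 0, 0, 1, 0)

v_2(a) = 3 ≥ 1, so the series converges in ℤ_2 to 1/(1 − a) = 1/(1 − (-280)) = 1/281. Expand this rational in ℤ_2: compute digits iteratively via d_i = x_i mod 2, x_{i+1} = (x_i − d_i)/2. The first 5 digits are (1, 0, 0, 1, 0).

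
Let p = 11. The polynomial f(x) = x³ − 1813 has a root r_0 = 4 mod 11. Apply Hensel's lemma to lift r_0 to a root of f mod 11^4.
r_3 = 6461 (mod 14641)

Hensel: r_{i+1} = r_i − f(r_i)/f′(r_i) mod 11^{i+2}, where f′(x) = 3x². Iterate:
  r_0 = 4 (mod 11)
  r_1 = 48 (mod 121)
  r_2 = 1137 (mod 1331)
  r_3 = 6461 (mod 14641)
Final: r = 6461 with f(r) ≡ 0 mod 11^4.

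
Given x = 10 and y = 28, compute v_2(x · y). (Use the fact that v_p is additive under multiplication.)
v_2(280) = 3

v_p(x) = 1 (factor: 10 = 2^1 · 5); v_p(y) = 2 (factor: 28 = 2^2 · 7). Additivity: v_p(xy) = v_p(x) + v_p(y) = 1 + 2 = 3. (Direct check: xy = 280 = 2^3 · (35).)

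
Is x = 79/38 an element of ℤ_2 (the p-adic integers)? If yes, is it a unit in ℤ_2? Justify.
x ∉ ℤ_2 (v_2(x) = -1 < 0)

ℤ_2 = {x ∈ ℚ_2 : v_2(x) ≥ 0} and ℤ_2^× = {x ∈ ℤ_2 : v_2(x) = 0}. Here v_2(79/38) = v_2(num) − v_2(den) = -1; compare against these criteria.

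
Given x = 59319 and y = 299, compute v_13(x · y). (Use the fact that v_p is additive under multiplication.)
v_13(17736381) = 4

v_p(x) = 3 (factor: 59319 = 13^3 · 27); v_p(y) = 1 (factor: 299 = 13^1 · 23). Additivity: v_p(xy) = v_p(x) + v_p(y) = 3 + 1 = 4. (Direct check: xy = 17736381 = 13^4 · (621).)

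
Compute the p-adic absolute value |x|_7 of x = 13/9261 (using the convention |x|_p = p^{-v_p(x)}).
|13/9261|_7 = 343

Step 1 — compute v_7(x) by factoring powers of 7 out of the numerator and denominator: v_7(13/9261) = -3. Step 2 — apply |x|_p = p^{-v_p(x)} = 7^{3} = 343.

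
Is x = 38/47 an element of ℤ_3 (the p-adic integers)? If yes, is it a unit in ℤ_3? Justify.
x ∈ ℤ_3^× (unit); v_3(x) = 0

ℤ_3 = {x ∈ ℚ_3 : v_3(x) ≥ 0} and ℤ_3^× = {x ∈ ℤ_3 : v_3(x) = 0}. Here v_3(38/47) = v_3(num) − v_3(den) = 0; compare against these criteria.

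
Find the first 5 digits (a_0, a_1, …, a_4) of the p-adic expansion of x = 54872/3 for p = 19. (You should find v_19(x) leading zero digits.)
(a_0, …, a_4) = (0, 0, 0, 9, 6)

v_19(54872/3) = 3, so a_0 = ... = a_2 = 0. Factor out: x = 19^3 · u with u = 8/3 a unit in ℤ_19. Expand u iteratively via a_{v+i} = u_i mod 19, u_{i+1} = (u_i − a_{v+i})/19:
  u_0 = 8/3;  a_3 = 9;  u_1 = (u_0 − 9)/19 = -1/3
  u_1 = -1/3;  a_4 = 6;  u_2 = (u_1 − 6)/19 = -1/3
Digits: (0, 0, 0, 9, 6).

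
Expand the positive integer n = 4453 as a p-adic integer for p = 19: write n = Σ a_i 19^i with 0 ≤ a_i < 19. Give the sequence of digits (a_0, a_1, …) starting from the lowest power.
(a_0, a_1, …) = (7, 6, 12)

Repeated division by 19 gives the digits low-to-high: 4453 = 7 + 6·19^1 + 12·19^2. Digit sequence: (7, 6, 12).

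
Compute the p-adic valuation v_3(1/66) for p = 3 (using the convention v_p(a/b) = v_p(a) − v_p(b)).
v_3(1/66) = -1

Factor powers of 3 from the numerator and denominator of the reduced fraction: 1 = 3^0 · 1 and 66 = 3^1 · 22. Apply v_p(a/b) = v_p(a) − v_p(b): v_3(1/66) = 0 − 1 = -1.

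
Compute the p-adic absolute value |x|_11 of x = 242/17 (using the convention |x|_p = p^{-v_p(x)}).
|242/17|_11 = 1/121

Step 1 — compute v_11(x) by factoring powers of 11 out of the numerator and denominator: v_11(242/17) = 2. Step 2 — apply |x|_p = p^{-v_p(x)} = 11^{-2} = 1/121.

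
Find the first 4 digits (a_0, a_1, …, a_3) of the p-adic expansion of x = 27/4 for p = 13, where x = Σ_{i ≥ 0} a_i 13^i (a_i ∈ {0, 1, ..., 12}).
(a_0, …, a_3) = (10, 3, 3, 3)

v_13(27/4) = 0 (numerator and denominator both coprime to 13), so x ∈ ℤ_13^×. Compute digits iteratively via a_i = x_i mod 13, x_{i+1} = (x_i − a_i)/13, with x_0 = x:
  x_0 = 27/4;  a_0 = 10;  x_1 = (x_0 − 10)/13 = -1/4
  x_1 = -1/4;  a_1 = 3;  x_2 = (x_1 − 3)/13 = -1/4
  x_2 = -1/4;  a_2 = 3;  x_3 = (x_2 − 3)/13 = -1/4
  x_3 = -1/4;  a_3 = 3;  x_4 = (x_3 − 3)/13 = -1/4
Digits: (10, 3, 3, 3).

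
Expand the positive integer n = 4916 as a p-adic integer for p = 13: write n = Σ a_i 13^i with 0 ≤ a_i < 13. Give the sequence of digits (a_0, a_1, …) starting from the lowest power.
(a_0, a_1, …) = (2, 1, 3, 2)

Repeated division by 13 gives the digits low-to-high: 4916 = 2 + 1·13^1 + 3·13^2 + 2·13^3. Digit sequence: (2, 1, 3, 2).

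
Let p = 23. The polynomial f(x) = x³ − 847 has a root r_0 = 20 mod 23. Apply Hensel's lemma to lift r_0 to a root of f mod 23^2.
r_1 = 480 (mod 529)

Hensel: r_{i+1} = r_i − f(r_i)/f′(r_i) mod 23^{i+2}, where f′(x) = 3x². Iterate:
  r_0 = 20 (mod 23)
  r_1 = 480 (mod 529)
Final: r = 480 with f(r) ≡ 0 mod 23^2.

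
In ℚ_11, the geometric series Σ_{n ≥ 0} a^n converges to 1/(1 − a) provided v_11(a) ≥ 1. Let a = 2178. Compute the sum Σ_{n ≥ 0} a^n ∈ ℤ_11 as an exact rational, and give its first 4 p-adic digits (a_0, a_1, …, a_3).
Σ a^n = 1/(1 − a) = -1/2177;  first 4 digits = (1, 0, 7, 1)

v_11(a) = 2 ≥ 1, so the series converges in ℤ_11 to 1/(1 − a) = 1/(1 − 2178) = -1/2177. Expand this rational in ℤ_11: compute digits iteratively via d_i = x_i mod 11, x_{i+1} = (x_i − d_i)/11. The first 4 digits are (1, 0, 7, 1).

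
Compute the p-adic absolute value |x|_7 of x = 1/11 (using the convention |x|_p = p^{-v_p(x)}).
|1/11|_7 = 1

Step 1 — compute v_7(x) by factoring powers of 7 out of the numerator and denominator: v_7(1/11) = 0. Step 2 — apply |x|_p = p^{-v_p(x)} = 7^{0} = 1.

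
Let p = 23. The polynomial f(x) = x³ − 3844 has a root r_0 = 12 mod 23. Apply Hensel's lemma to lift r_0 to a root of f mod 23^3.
r_2 = 6889 (mod 12167)

Hensel: r_{i+1} = r_i − f(r_i)/f′(r_i) mod 23^{i+2}, where f′(x) = 3x². Iterate:
  r_0 = 12 (mod 23)
  r_1 = 12 (mod 529)
  r_2 = 6889 (mod 12167)
Final: r = 6889 with f(r) ≡ 0 mod 23^3.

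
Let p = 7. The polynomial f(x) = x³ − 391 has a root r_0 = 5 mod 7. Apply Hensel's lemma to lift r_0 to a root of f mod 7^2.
r_1 = 19 (mod 49)

Hensel: r_{i+1} = r_i − f(r_i)/f′(r_i) mod 7^{i+2}, where f′(x) = 3x². Iterate:
  r_0 = 5 (mod 7)
  r_1 = 19 (mod 49)
Final: r = 19 with f(r) ≡ 0 mod 7^2.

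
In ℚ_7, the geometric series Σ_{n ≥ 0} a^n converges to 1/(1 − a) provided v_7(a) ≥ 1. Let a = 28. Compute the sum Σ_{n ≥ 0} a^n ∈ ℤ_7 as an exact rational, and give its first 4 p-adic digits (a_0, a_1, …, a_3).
Σ a^n = 1/(1 − a) = -1/27;  first 4 digits = (1, 4, 2, 3)

v_7(a) = 1 ≥ 1, so the series converges in ℤ_7 to 1/(1 − a) = 1/(1 − 28) = -1/27. Expand this rational in ℤ_7: compute digits iteratively via d_i = x_i mod 7, x_{i+1} = (x_i − d_i)/7. The first 4 digits are (1, 4, 2, 3).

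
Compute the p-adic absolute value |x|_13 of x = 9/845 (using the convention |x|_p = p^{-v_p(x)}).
|9/845|_13 = 169

Step 1 — compute v_13(x) by factoring powers of 13 out of the numerator and denominator: v_13(9/845) = -2. Step 2 — apply |x|_p = p^{-v_p(x)} = 13^{2} = 169.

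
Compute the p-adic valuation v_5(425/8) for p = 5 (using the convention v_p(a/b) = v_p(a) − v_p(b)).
v_5(425/8) = 2

Factor powers of 5 from the numerator and denominator of the reduced fraction: 425 = 5^2 · 17 and 8 = 5^0 · 8. Apply v_p(a/b) = v_p(a) − v_p(b): v_5(425/8) = 2 − 0 = 2.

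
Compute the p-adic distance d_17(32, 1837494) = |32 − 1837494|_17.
d_17(32, 1837494) = 1/83521

Step 1 — x − y = 32 − 1837494 = -1837462. Step 2 — v_17(-1837462) = 4 (factor: -1837462 = −(17^4 · 22); the sign does not affect v_p). Step 3 — |x − y|_17 = 17^{-4} = 1/83521.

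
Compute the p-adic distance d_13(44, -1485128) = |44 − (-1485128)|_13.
d_13(44, -1485128) = 1/371293

Step 1 — x − y = 44 − (-1485128) = 1485172. Step 2 — v_13(1485172) = 5 (factor: 1485172 = (13^5 · 4); the sign does not affect v_p). Step 3 — |x − y|_13 = 13^{-5} = 1/371293.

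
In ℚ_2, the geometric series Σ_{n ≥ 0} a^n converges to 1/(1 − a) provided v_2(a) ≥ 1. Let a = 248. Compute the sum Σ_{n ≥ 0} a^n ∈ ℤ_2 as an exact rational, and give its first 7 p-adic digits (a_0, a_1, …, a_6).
Σ a^n = 1/(1 − a) = -1/247;  first 7 digits = (1, 0, 0, 1, 1, 1, 0)

v_2(a) = 3 ≥ 1, so the series converges in ℤ_2 to 1/(1 − a) = 1/(1 − 248) = -1/247. Expand this rational in ℤ_2: compute digits iteratively via d_i = x_i mod 2, x_{i+1} = (x_i − d_i)/2. The first 7 digits are (1, 0, 0, 1, 1, 1, 0).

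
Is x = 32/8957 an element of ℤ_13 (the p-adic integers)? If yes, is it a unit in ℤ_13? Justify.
x ∉ ℤ_13 (v_13(x) = -2 < 0)

ℤ_13 = {x ∈ ℚ_13 : v_13(x) ≥ 0} and ℤ_13^× = {x ∈ ℤ_13 : v_13(x) = 0}. Here v_13(32/8957) = v_13(num) − v_13(den) = -2; compare against these criteria.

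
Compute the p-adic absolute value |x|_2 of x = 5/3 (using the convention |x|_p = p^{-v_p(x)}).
|5/3|_2 = 1

Step 1 — compute v_2(x) by factoring powers of 2 out of the numerator and denominator: v_2(5/3) = 0. Step 2 — apply |x|_p = p^{-v_p(x)} = 2^{0} = 1.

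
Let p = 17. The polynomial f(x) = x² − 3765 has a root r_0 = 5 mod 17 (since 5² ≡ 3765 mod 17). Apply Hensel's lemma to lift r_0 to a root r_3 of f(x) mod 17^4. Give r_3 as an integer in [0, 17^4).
r_3 = 7026 (mod 83521)

Hensel's recurrence: r_{i+1} = r_i − f(r_i)·(f′(r_i))^{-1} mod 17^{i+2}, with f′(x) = 2x. Iterate:
  r_0 = 5 (mod 17)
  r_1 = 90 (mod 289)
  r_2 = 2113 (mod 4913)
  r_3 = 7026 (mod 83521)
Final: r_3 = 7026, and one checks f(r_3) ≡ 0 mod 17^4.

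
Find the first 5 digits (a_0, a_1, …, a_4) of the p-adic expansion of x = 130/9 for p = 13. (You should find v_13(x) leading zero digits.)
(a_0, …, a_4) = (0, 4, 7, 11, 2)

v_13(130/9) = 1, so a_0 = ... = a_0 = 0. Factor out: x = 13^1 · u with u = 10/9 a unit in ℤ_13. Expand u iteratively via a_{v+i} = u_i mod 13, u_{i+1} = (u_i − a_{v+i})/13:
  u_0 = 10/9;  a_1 = 4;  u_1 = (u_0 − 4)/13 = -2/9
  u_1 = -2/9;  a_2 = 7;  u_2 = (u_1 − 7)/13 = -5/9
  u_2 = -5/9;  a_3 = 11;  u_3 = (u_2 − 11)/13 = -8/9
  u_3 = -8/9;  a_4 = 2;  u_4 = (u_3 − 2)/13 = -2/9
Digits: (0, 4, 7, 11, 2).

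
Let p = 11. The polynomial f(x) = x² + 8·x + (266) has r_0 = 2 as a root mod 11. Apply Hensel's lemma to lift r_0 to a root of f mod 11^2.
r_1 = 79 (mod 121)

Hensel: r_{i+1} = r_i − f(r_i)·(f′(r_i))^{-1} mod 11^{i+2}, f′(x) = 2x + 8. Iterate:
  r_0 = 2 (mod 11)
  r_1 = 79 (mod 121)
Final: r = 79 satisfies f(r) ≡ 0 mod 11^2.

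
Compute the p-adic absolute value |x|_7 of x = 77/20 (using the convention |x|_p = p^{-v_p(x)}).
|77/20|_7 = 1/7

Step 1 — compute v_7(x) by factoring powers of 7 out of the numerator and denominator: v_7(77/20) = 1. Step 2 — apply |x|_p = p^{-v_p(x)} = 7^{-1} = 1/7.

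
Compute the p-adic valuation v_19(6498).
v_19(6498) = 2

v_19(n) is the largest exponent k such that 19^k divides n. Factor out: 6498 = 19^2 · 18. (Sign doesn't affect v_p.) So v_19(6498) = 2.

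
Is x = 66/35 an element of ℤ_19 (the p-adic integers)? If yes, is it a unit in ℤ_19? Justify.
x ∈ ℤ_19^× (unit); v_19(x) = 0

ℤ_19 = {x ∈ ℚ_19 : v_19(x) ≥ 0} and ℤ_19^× = {x ∈ ℤ_19 : v_19(x) = 0}. Here v_19(66/35) = v_19(num) − v_19(den) = 0; compare against these criteria.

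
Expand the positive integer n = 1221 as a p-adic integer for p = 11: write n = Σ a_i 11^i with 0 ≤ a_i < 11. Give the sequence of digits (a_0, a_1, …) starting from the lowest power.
(a_0, a_1, …) = (0, 1, 10)

Repeated division by 11 gives the digits low-to-high: 1221 = 1·11^1 + 10·11^2. Digit sequence: (0, 1, 10).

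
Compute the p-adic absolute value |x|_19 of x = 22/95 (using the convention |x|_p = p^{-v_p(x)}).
|22/95|_19 = 19

Step 1 — compute v_19(x) by factoring powers of 19 out of the numerator and denominator: v_19(22/95) = -1. Step 2 — apply |x|_p = p^{-v_p(x)} = 19^{1} = 19.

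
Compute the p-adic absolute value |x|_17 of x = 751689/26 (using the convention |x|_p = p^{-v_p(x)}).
|751689/26|_17 = 1/83521

Step 1 — compute v_17(x) by factoring powers of 17 out of the numerator and denominator: v_17(751689/26) = 4. Step 2 — apply |x|_p = p^{-v_p(x)} = 17^{-4} = 1/83521.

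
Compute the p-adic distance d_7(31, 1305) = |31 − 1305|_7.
d_7(31, 1305) = 1/49

Step 1 — x − y = 31 − 1305 = -1274. Step 2 — v_7(-1274) = 2 (factor: -1274 = −(7^2 · 26); the sign does not affect v_p). Step 3 — |x − y|_7 = 7^{-2} = 1/49.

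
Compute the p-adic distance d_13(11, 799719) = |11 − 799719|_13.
d_13(11, 799719) = 1/28561

Step 1 — x − y = 11 − 799719 = -799708. Step 2 — v_13(-799708) = 4 (factor: -799708 = −(13^4 · 28); the sign does not affect v_p). Step 3 — |x − y|_13 = 13^{-4} = 1/28561.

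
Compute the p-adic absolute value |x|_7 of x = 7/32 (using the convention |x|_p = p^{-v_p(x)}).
|7/32|_7 = 1/7

Step 1 — compute v_7(x) by factoring powers of 7 out of the numerator and denominator: v_7(7/32) = 1. Step 2 — apply |x|_p = p^{-v_p(x)} = 7^{-1} = 1/7.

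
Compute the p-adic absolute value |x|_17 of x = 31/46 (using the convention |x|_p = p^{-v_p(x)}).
|31/46|_17 = 1

Step 1 — compute v_17(x) by factoring powers of 17 out of the numerator and denominator: v_17(31/46) = 0. Step 2 — apply |x|_p = p^{-v_p(x)} = 17^{0} = 1.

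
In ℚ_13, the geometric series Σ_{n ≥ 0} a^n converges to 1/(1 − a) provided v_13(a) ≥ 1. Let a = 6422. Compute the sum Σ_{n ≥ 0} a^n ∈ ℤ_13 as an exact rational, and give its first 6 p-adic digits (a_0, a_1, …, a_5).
Σ a^n = 1/(1 − a) = -1/6421;  first 6 digits = (1, 0, 12, 2, 1, 7)

v_13(a) = 2 ≥ 1, so the series converges in ℤ_13 to 1/(1 − a) = 1/(1 − 6422) = -1/6421. Expand this rational in ℤ_13: compute digits iteratively via d_i = x_i mod 13, x_{i+1} = (x_i − d_i)/13. The first 6 digits are (1, 0, 12, 2, 1, 7).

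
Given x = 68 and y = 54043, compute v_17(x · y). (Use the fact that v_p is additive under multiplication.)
v_17(3674924) = 4

v_p(x) = 1 (factor: 68 = 17^1 · 4); v_p(y) = 3 (factor: 54043 = 17^3 · 11). Additivity: v_p(xy) = v_p(x) + v_p(y) = 1 + 3 = 4. (Direct check: xy = 3674924 = 17^4 · (44).)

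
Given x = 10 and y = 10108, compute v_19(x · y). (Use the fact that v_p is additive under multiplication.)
v_19(101080) = 2

v_p(x) = 0 (factor: 10 = 19^0 · 10); v_p(y) = 2 (factor: 10108 = 19^2 · 28). Additivity: v_p(xy) = v_p(x) + v_p(y) = 0 + 2 = 2. (Direct check: xy = 101080 = 19^2 · (280).)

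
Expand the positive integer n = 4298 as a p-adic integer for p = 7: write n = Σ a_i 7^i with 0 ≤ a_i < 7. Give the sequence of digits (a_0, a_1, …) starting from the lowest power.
(a_0, a_1, …) = (0, 5, 3, 5, 1)

Repeated division by 7 gives the digits low-to-high: 4298 = 5·7^1 + 3·7^2 + 5·7^3 + 1·7^4. Digit sequence: (0, 5, 3, 5, 1).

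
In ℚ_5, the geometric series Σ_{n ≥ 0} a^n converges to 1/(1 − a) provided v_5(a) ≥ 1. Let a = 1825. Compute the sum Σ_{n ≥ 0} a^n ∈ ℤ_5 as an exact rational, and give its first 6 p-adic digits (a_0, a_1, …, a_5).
Σ a^n = 1/(1 − a) = -1/1824;  first 6 digits = (1, 0, 3, 4, 1, 1)

v_5(a) = 2 ≥ 1, so the series converges in ℤ_5 to 1/(1 − a) = 1/(1 − 1825) = -1/1824. Expand this rational in ℤ_5: compute digits iteratively via d_i = x_i mod 5, x_{i+1} = (x_i − d_i)/5. The first 6 digits are (1, 0, 3, 4, 1, 1).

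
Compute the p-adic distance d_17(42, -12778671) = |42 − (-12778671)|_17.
d_17(42, -12778671) = 1/1419857

Step 1 — x − y = 42 − (-12778671) = 12778713. Step 2 — v_17(12778713) = 5 (factor: 12778713 = (17^5 · 9); the sign does not affect v_p). Step 3 — |x − y|_17 = 17^{-5} = 1/1419857.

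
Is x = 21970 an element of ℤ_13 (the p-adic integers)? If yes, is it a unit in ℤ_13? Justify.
x ∈ ℤ_13 but not a unit; v_13(x) = 3 > 0

ℤ_13 = {x ∈ ℚ_13 : v_13(x) ≥ 0} and ℤ_13^× = {x ∈ ℤ_13 : v_13(x) = 0}. Here v_13(21970) = v_13(num) − v_13(den) = 3; compare against these criteria.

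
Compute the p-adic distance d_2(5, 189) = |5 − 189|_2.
d_2(5, 189) = 1/8

Step 1 — x − y = 5 − 189 = -184. Step 2 — v_2(-184) = 3 (factor: -184 = −(2^3 · 23); the sign does not affect v_p). Step 3 — |x − y|_2 = 2^{-3} = 1/8.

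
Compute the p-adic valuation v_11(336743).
v_11(336743) = 4

v_11(n) is the largest exponent k such that 11^k divides n. Factor out: 336743 = 11^4 · 23. (Sign doesn't affect v_p.) So v_11(336743) = 4.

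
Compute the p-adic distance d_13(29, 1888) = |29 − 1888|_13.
d_13(29, 1888) = 1/169

Step 1 — x − y = 29 − 1888 = -1859. Step 2 — v_13(-1859) = 2 (factor: -1859 = −(13^2 · 11); the sign does not affect v_p). Step 3 — |x − y|_13 = 13^{-2} = 1/169.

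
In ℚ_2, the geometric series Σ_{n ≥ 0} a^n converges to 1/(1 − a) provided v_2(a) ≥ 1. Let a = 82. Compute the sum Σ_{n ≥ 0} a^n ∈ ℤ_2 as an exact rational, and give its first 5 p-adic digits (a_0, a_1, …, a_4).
Σ a^n = 1/(1 − a) = -1/81;  first 5 digits = (1, 1, 1, 1, 0)

v_2(a) = 1 ≥ 1, so the series converges in ℤ_2 to 1/(1 − a) = 1/(1 − 82) = -1/81. Expand this rational in ℤ_2: compute digits iteratively via d_i = x_i mod 2, x_{i+1} = (x_i − d_i)/2. The first 5 digits are (1, 1, 1, 1, 0).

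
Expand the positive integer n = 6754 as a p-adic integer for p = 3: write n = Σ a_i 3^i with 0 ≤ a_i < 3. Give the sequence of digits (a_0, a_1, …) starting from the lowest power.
(a_0, a_1, …) = (1, 1, 0, 1, 2, 0, 0, 0, 1)

Repeated division by 3 gives the digits low-to-high: 6754 = 1 + 1·3^1 + 1·3^3 + 2·3^4 + 1·3^8. Digit sequence: (1, 1, 0, 1, 2, 0, 0, 0, 1).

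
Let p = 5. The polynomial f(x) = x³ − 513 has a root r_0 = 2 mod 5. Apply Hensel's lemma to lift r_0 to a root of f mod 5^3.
r_2 = 67 (mod 125)

Hensel: r_{i+1} = r_i − f(r_i)/f′(r_i) mod 5^{i+2}, where f′(x) = 3x². Iterate:
  r_0 = 2 (mod 5)
  r_1 = 17 (mod 25)
  r_2 = 67 (mod 125)
Final: r = 67 with f(r) ≡ 0 mod 5^3.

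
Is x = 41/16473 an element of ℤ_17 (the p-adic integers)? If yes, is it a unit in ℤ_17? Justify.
x ∉ ℤ_17 (v_17(x) = -2 < 0)

ℤ_17 = {x ∈ ℚ_17 : v_17(x) ≥ 0} and ℤ_17^× = {x ∈ ℤ_17 : v_17(x) = 0}. Here v_17(41/16473) = v_17(num) − v_17(den) = -2; compare against these criteria.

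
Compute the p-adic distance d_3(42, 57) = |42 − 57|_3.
d_3(42, 57) = 1/3

Step 1 — x − y = 42 − 57 = -15. Step 2 — v_3(-15) = 1 (factor: -15 = −(3^1 · 5); the sign does not affect v_p). Step 3 — |x − y|_3 = 3^{-1} = 1/3.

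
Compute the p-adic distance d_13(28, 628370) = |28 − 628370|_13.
d_13(28, 628370) = 1/28561

Step 1 — x − y = 28 − 628370 = -628342. Step 2 — v_13(-628342) = 4 (factor: -628342 = −(13^4 · 22); the sign does not affect v_p). Step 3 — |x − y|_13 = 13^{-4} = 1/28561.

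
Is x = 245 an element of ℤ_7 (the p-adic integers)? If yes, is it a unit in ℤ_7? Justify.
x ∈ ℤ_7 but not a unit; v_7(x) = 2 > 0

ℤ_7 = {x ∈ ℚ_7 : v_7(x) ≥ 0} and ℤ_7^× = {x ∈ ℤ_7 : v_7(x) = 0}. Here v_7(245) = v_7(num) − v_7(den) = 2; compare against these criteria.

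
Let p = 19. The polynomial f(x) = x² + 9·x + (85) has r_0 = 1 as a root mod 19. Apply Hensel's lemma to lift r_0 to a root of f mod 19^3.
r_2 = 6556 (mod 6859)

Hensel: r_{i+1} = r_i − f(r_i)·(f′(r_i))^{-1} mod 19^{i+2}, f′(x) = 2x + 9. Iterate:
  r_0 = 1 (mod 19)
  r_1 = 58 (mod 361)
  r_2 = 6556 (mod 6859)
Final: r = 6556 satisfies f(r) ≡ 0 mod 19^3.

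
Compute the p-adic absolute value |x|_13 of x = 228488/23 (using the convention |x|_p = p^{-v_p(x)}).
|228488/23|_13 = 1/28561

Step 1 — compute v_13(x) by factoring powers of 13 out of the numerator and denominator: v_13(228488/23) = 4. Step 2 — apply |x|_p = p^{-v_p(x)} = 13^{-4} = 1/28561.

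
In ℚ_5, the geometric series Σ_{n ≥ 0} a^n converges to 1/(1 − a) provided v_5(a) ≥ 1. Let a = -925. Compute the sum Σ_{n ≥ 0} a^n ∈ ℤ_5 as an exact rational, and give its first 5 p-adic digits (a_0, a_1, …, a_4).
Σ a^n = 1/(1 − a) = 1/926;  first 5 digits = (1, 0, 3, 2, 2)

v_5(a) = 2 ≥ 1, so the series converges in ℤ_5 to 1/(1 − a) = 1/(1 − (-925)) = 1/926. Expand this rational in ℤ_5: compute digits iteratively via d_i = x_i mod 5, x_{i+1} = (x_i − d_i)/5. The first 5 digits are (1, 0, 3, 2, 2).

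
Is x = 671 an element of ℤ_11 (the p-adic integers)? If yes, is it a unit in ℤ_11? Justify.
x ∈ ℤ_11 but not a unit; v_11(x) = 1 > 0

ℤ_11 = {x ∈ ℚ_11 : v_11(x) ≥ 0} and ℤ_11^× = {x ∈ ℤ_11 : v_11(x) = 0}. Here v_11(671) = v_11(num) − v_11(den) = 1; compare against these criteria.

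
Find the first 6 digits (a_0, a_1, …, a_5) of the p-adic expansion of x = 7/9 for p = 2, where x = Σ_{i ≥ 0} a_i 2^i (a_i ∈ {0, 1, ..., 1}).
(a_0, …, a_5) = (1, 1, 1, 1, 0, 0)

v_2(7/9) = 0 (numerator and denominator both coprime to 2), so x ∈ ℤ_2^×. Compute digits iteratively via a_i = x_i mod 2, x_{i+1} = (x_i − a_i)/2, with x_0 = x:
  x_0 = 7/9;  a_0 = 1;  x_1 = (x_0 − 1)/2 = -1/9
  x_1 = -1/9;  a_1 = 1;  x_2 = (x_1 − 1)/2 = -5/9
  x_2 = -5/9;  a_2 = 1;  x_3 = (x_2 − 1)/2 = -7/9
  x_3 = -7/9;  a_3 = 1;  x_4 = (x_3 − 1)/2 = -8/9
  x_4 = -8/9;  a_4 = 0;  x_5 = (x_4 − 0)/2 = -4/9
  x_5 = -4/9;  a_5 = 0;  x_6 = (x_5 − 0)/2 = -2/9
Digits: (1, 1, 1, 1, 0, 0).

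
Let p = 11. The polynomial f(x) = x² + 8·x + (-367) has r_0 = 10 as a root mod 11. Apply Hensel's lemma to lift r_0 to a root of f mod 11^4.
r_3 = 3530 (mod 14641)

Hensel: r_{i+1} = r_i − f(r_i)·(f′(r_i))^{-1} mod 11^{i+2}, f′(x) = 2x + 8. Iterate:
  r_0 = 10 (mod 11)
  r_1 = 21 (mod 121)
  r_2 = 868 (mod 1331)
  r_3 = 3530 (mod 14641)
Final: r = 3530 satisfies f(r) ≡ 0 mod 11^4.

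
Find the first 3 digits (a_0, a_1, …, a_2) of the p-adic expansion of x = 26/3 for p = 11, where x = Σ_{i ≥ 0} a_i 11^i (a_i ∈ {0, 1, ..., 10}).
(a_0, …, a_2) = (5, 4, 7)

v_11(26/3) = 0 (numerator and denominator both coprime to 11), so x ∈ ℤ_11^×. Compute digits iteratively via a_i = x_i mod 11, x_{i+1} = (x_i − a_i)/11, with x_0 = x:
  x_0 = 26/3;  a_0 = 5;  x_1 = (x_0 − 5)/11 = 1/3
  x_1 = 1/3;  a_1 = 4;  x_2 = (x_1 − 4)/11 = -1/3
  x_2 = -1/3;  a_2 = 7;  x_3 = (x_2 − 7)/11 = -2/3
Digits: (5, 4, 7).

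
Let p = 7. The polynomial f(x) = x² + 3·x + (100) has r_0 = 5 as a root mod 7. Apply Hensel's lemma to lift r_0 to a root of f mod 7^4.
r_3 = 96 (mod 2401)

Hensel: r_{i+1} = r_i − f(r_i)·(f′(r_i))^{-1} mod 7^{i+2}, f′(x) = 2x + 3. Iterate:
  r_0 = 5 (mod 7)
  r_1 = 47 (mod 49)
  r_2 = 96 (mod 343)
  r_3 = 96 (mod 2401)
Final: r = 96 satisfies f(r) ≡ 0 mod 7^4.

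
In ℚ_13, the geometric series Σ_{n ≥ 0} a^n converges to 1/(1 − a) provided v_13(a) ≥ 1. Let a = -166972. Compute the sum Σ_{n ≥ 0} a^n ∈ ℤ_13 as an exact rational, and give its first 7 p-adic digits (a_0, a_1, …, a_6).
Σ a^n = 1/(1 − a) = 1/166973;  first 7 digits = (1, 0, 0, 2, 7, 12, 3)

v_13(a) = 3 ≥ 1, so the series converges in ℤ_13 to 1/(1 − a) = 1/(1 − (-166972)) = 1/166973. Expand this rational in ℤ_13: compute digits iteratively via d_i = x_i mod 13, x_{i+1} = (x_i − d_i)/13. The first 7 digits are (1, 0, 0, 2, 7, 12, 3).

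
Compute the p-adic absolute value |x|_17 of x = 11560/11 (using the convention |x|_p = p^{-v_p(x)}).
|11560/11|_17 = 1/289

Step 1 — compute v_17(x) by factoring powers of 17 out of the numerator and denominator: v_17(11560/11) = 2. Step 2 — apply |x|_p = p^{-v_p(x)} = 17^{-2} = 1/289.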